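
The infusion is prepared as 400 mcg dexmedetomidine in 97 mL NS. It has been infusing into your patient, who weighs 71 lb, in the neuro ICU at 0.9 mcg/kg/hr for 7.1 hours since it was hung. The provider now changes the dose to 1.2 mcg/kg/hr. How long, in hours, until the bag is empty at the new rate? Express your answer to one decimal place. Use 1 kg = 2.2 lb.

Initial rate:
Weight = 71 lb ÷ 2.2 lb/kg = 32.27273 kg
Dose = 0.9 mcg/kg/hr × 32.27273 kg = 29.04545 mcg/hr
Concentration = 400 mcg ÷ 97 mL = 4.123711 mcg/mL
Rate = 29.04545 mcg/hr ÷ 4.123711 mcg/mL = 7.043523 mL/hr
Volume infused so far = 7.043523 mL/hr × 7.1 hr = 50.00901 mL
Volume remaining = 97 − 50.00901 = 46.99099 mL
New rate:
Dose = 1.2 mcg/kg/hr × 32.27273 kg = 38.72727 mcg/hr
Rate = 38.72727 mcg/hr ÷ 4.123711 mcg/mL = 9.391364 mL/hr
Time remaining = 46.99099 mL ÷ 9.391364 mL/hr = 5.003638 hr

5.0 hours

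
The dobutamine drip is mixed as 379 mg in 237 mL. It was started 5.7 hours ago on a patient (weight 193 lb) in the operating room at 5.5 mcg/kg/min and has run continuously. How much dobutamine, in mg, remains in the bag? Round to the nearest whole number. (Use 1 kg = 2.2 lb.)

Weight = 193 lb ÷ 2.2 lb/kg = 87.72727 kg
Dose = 5.5 mcg/kg/min × 87.72727 kg = 482.5 mcg/min
482.5 mcg/min × 60 min/hr = 28950 mcg/hr
Concentration = 379 mg ÷ 237 mL = 1.599156 mg/mL = 1599.156 mcg/mL
Rate = 28950 mcg/hr ÷ 1599.156 mcg/mL = 18.1033 mL/hr
Volume infused = 18.1033 mL/hr × 5.7 hr = 103.1888 mL
Volume remaining = 237 − 103.1888 = 133.8112 mL
Drug remaining = 133.8112 mL × 1599.156 mcg/mL = 213985 mcg = 213.985 mg

214 mg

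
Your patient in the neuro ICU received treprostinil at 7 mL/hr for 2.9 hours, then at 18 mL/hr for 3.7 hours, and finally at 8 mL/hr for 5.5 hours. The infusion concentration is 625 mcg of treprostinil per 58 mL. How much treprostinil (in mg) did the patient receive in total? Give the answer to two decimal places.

Concentration = 625 mcg ÷ 58 mL = 10.77586 mcg/mL
Stage 1: 7 mL/hr × 2.9 hr = 20.3 mL → 20.3 mL × 10.77586 mcg/mL = 218.75 mcg
Stage 2: 18 mL/hr × 3.7 hr = 66.6 mL → 66.6 mL × 10.77586 mcg/mL = 717.6724 mcg
Stage 3: 8 mL/hr × 5.5 hr = 44 mL → 44 mL × 10.77586 mcg/mL = 474.1379 mcg
Total = 218.75 + 717.6724 + 474.1379 = 1410.56 mcg = 1.41056 mg

1.41 mg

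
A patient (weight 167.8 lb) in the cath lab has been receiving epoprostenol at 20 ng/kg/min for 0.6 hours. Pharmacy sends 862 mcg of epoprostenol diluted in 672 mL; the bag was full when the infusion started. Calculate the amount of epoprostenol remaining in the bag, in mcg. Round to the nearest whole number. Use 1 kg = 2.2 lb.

807 mcg

Weight = 167.8 lb ÷ 2.2 lb/kg = 76.27273 kg
Dose = 20 ng/kg/min × 76.27273 kg = 1525.455 ng/min
1525.455 ng/min × 60 min/hr = 91527.27 ng/hr
Concentration = 862 mcg ÷ 672 mL = 1.282738 mcg/mL = 1282.738 ng/mL
Rate = 91527.27 ng/hr ÷ 1282.738 ng/mL = 71.35305 mL/hr
Volume infused = 71.35305 mL/hr × 0.6 hr = 42.81183 mL
Volume remaining = 672 − 42.81183 = 629.1882 mL
Drug remaining = 629.1882 mL × 1282.738 ng/mL = 807083.6 ng = 807.0836 mcg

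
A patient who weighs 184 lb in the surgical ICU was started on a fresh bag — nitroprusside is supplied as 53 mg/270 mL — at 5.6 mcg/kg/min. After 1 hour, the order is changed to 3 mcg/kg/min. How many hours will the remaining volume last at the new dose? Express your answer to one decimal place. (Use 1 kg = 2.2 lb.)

Initial rate:
Weight = 184 lb ÷ 2.2 lb/kg = 83.63636 kg
Dose = 5.6 mcg/kg/min × 83.63636 kg = 468.3636 mcg/min
468.3636 mcg/min × 60 min/hr = 28101.82 mcg/hr
Concentration = 53 mg ÷ 270 mL = 0.1962963 mg/mL = 196.2963 mcg/mL
Rate = 28101.82 mcg/hr ÷ 196.2963 mcg/mL = 143.1602 mL/hr
Volume infused so far = 143.1602 mL/hr × 1 hr = 143.1602 mL
Volume remaining = 270 − 143.1602 = 126.8398 mL
New rate:
Dose = 3 mcg/kg/min × 83.63636 kg = 250.9091 mcg/min
250.9091 mcg/min × 60 min/hr = 15054.55 mcg/hr
Rate = 15054.55 mcg/hr ÷ 196.2963 mcg/mL = 76.69297 mL/hr
Time remaining = 126.8398 mL ÷ 76.69297 mL/hr = 1.653865 hr

1.7 hours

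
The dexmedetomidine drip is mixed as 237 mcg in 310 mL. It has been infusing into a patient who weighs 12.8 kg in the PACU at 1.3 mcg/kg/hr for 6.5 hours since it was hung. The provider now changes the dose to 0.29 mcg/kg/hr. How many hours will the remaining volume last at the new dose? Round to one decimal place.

34.7 hours

Initial rate:
Dose = 1.3 mcg/kg/hr × 12.8 kg = 16.64 mcg/hr
Concentration = 237 mcg ÷ 310 mL = 0.7645161 mcg/mL
Rate = 16.64 mcg/hr ÷ 0.7645161 mcg/mL = 21.7654 mL/hr
Volume infused so far = 21.7654 mL/hr × 6.5 hr = 141.4751 mL
Volume remaining = 310 − 141.4751 = 168.5249 mL
New rate:
Dose = 0.29 mcg/kg/hr × 12.8 kg = 3.712 mcg/hr
Rate = 3.712 mcg/hr ÷ 0.7645161 mcg/mL = 4.855359 mL/hr
Time remaining = 168.5249 mL ÷ 4.855359 mL/hr = 34.70905 hr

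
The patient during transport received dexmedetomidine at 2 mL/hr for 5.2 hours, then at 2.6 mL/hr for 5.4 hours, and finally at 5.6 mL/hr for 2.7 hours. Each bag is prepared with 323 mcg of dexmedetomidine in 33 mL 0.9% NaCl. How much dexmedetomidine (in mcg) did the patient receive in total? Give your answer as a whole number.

Concentration = 323 mcg ÷ 33 mL = 9.787879 mcg/mL
Stage 1: 2 mL/hr × 5.2 hr = 10.4 mL → 10.4 mL × 9.787879 mcg/mL = 101.7939 mcg
Stage 2: 2.6 mL/hr × 5.4 hr = 14.04 mL → 14.04 mL × 9.787879 mcg/mL = 137.4218 mcg
Stage 3: 5.6 mL/hr × 2.7 hr = 15.12 mL → 15.12 mL × 9.787879 mcg/mL = 147.9927 mcg
Total = 101.7939 + 137.4218 + 147.9927 = 387.2085 mcg

387 mcg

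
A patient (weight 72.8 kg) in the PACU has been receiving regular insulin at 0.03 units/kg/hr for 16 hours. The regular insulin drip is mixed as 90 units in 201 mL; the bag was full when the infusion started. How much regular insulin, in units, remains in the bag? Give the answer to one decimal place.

55.1 units

Dose = 0.03 units/kg/hr × 72.8 kg = 2.184 units/hr
Concentration = 90 units ÷ 201 mL = 0.4477612 units/mL
Rate = 2.184 units/hr ÷ 0.4477612 units/mL = 4.8776 mL/hr
Volume infused = 4.8776 mL/hr × 16 hr = 78.0416 mL
Volume remaining = 201 − 78.0416 = 122.9584 mL
Drug remaining = 122.9584 mL × 0.4477612 units/mL = 55.056 units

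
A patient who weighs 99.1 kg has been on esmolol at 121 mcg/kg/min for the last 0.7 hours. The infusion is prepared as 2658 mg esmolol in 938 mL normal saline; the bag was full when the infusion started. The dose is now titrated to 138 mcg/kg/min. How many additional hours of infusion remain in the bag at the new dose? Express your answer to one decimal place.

2.6 hours

Initial rate:
Dose = 121 mcg/kg/min × 99.1 kg = 11991.1 mcg/min
11991.1 mcg/min × 60 min/hr = 719466 mcg/hr
Concentration = 2658 mg ÷ 938 mL = 2.833689 mg/mL = 2833.689 mcg/mL
Rate = 719466 mcg/hr ÷ 2833.689 mcg/mL = 253.8973 mL/hr
Volume infused so far = 253.8973 mL/hr × 0.7 hr = 177.7281 mL
Volume remaining = 938 − 177.7281 = 760.2719 mL
New rate:
Dose = 138 mcg/kg/min × 99.1 kg = 13675.8 mcg/min
13675.8 mcg/min × 60 min/hr = 820548 mcg/hr
Rate = 820548 mcg/hr ÷ 2833.689 mcg/mL = 289.5689 mL/hr
Time remaining = 760.2719 mL ÷ 289.5689 mL/hr = 2.62553 hr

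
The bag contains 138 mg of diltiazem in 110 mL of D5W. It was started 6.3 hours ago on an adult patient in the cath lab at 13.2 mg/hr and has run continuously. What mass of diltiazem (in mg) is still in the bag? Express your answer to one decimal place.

Concentration = 138 mg ÷ 110 mL = 1.254545 mg/mL
Rate = 13.2 mg/hr ÷ 1.254545 mg/mL = 10.52174 mL/hr
Volume infused = 10.52174 mL/hr × 6.3 hr = 66.28696 mL
Volume remaining = 110 − 66.28696 = 43.71304 mL
Drug remaining = 43.71304 mL × 1.254545 mg/mL = 54.84 mg

54.8 mg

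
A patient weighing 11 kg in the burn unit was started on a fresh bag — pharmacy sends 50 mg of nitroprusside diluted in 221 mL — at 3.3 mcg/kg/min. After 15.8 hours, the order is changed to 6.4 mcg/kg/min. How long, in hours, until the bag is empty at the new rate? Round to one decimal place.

3.7 hours

Initial rate:
Dose = 3.3 mcg/kg/min × 11 kg = 36.3 mcg/min
36.3 mcg/min × 60 min/hr = 2178 mcg/hr
Concentration = 50 mg ÷ 221 mL = 0.2262443 mg/mL = 226.2443 mcg/mL
Rate = 2178 mcg/hr ÷ 226.2443 mcg/mL = 9.62676 mL/hr
Volume infused so far = 9.62676 mL/hr × 15.8 hr = 152.1028 mL
Volume remaining = 221 − 152.1028 = 68.89719 mL
New rate:
Dose = 6.4 mcg/kg/min × 11 kg = 70.4 mcg/min
70.4 mcg/min × 60 min/hr = 4224 mcg/hr
Rate = 4224 mcg/hr ÷ 226.2443 mcg/mL = 18.67008 mL/hr
Time remaining = 68.89719 mL ÷ 18.67008 mL/hr = 3.690246 hr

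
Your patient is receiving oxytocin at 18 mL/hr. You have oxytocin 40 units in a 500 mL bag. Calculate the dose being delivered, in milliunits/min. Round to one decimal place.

24.0 milliunits/min

Concentration = 40 units ÷ 500 mL = 0.08 units/mL = 80 milliunits/mL
Drug rate = 18 mL/hr × 80 milliunits/mL = 1440 milliunits/hr
1440 milliunits/hr ÷ 60 min/hr = 24 milliunits/min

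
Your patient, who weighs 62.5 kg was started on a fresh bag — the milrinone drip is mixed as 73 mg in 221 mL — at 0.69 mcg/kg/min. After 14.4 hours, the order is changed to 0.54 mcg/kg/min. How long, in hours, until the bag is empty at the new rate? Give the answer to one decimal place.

Initial rate:
Dose = 0.69 mcg/kg/min × 62.5 kg = 43.125 mcg/min
43.125 mcg/min × 60 min/hr = 2587.5 mcg/hr
Concentration = 73 mg ÷ 221 mL = 0.3303167 mg/mL = 330.3167 mcg/mL
Rate = 2587.5 mcg/hr ÷ 330.3167 mcg/mL = 7.83339 mL/hr
Volume infused so far = 7.83339 mL/hr × 14.4 hr = 112.8008 mL
Volume remaining = 221 − 112.8008 = 108.1992 mL
New rate:
Dose = 0.54 mcg/kg/min × 62.5 kg = 33.75 mcg/min
33.75 mcg/min × 60 min/hr = 2025 mcg/hr
Rate = 2025 mcg/hr ÷ 330.3167 mcg/mL = 6.130479 mL/hr
Time remaining = 108.1992 mL ÷ 6.130479 mL/hr = 17.64938 hr

17.6 hours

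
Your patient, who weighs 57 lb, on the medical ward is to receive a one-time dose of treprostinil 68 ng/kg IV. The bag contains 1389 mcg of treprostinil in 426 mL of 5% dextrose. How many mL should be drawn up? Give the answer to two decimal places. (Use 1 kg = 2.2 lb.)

Weight = 57 lb ÷ 2.2 lb/kg = 25.90909 kg
Dose = 68 ng/kg × 25.90909 kg = 1761.818 ng
Concentration = 1389 mcg ÷ 426 mL = 3.260563 mcg/mL = 3260.563 ng/mL
Volume = 1761.818 ng ÷ 3260.563 ng/mL = 0.5403416 mL

0.54 mL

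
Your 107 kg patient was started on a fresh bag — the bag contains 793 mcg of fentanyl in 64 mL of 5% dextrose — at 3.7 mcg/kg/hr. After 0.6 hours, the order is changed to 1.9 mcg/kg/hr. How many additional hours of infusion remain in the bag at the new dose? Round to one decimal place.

Initial rate:
Dose = 3.7 mcg/kg/hr × 107 kg = 395.9 mcg/hr
Concentration = 793 mcg ÷ 64 mL = 12.39062 mcg/mL
Rate = 395.9 mcg/hr ÷ 12.39062 mcg/mL = 31.95158 mL/hr
Volume infused so far = 31.95158 mL/hr × 0.6 hr = 19.17095 mL
Volume remaining = 64 − 19.17095 = 44.82905 mL
New rate:
Dose = 1.9 mcg/kg/hr × 107 kg = 203.3 mcg/hr
Rate = 203.3 mcg/hr ÷ 12.39062 mcg/mL = 16.40757 mL/hr
Time remaining = 44.82905 mL ÷ 16.40757 mL/hr = 2.732218 hr

2.7 hours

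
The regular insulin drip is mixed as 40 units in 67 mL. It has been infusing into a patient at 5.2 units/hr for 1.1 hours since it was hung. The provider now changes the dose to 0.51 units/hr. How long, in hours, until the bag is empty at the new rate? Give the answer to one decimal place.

Initial rate:
Concentration = 40 units ÷ 67 mL = 0.5970149 units/mL
Rate = 5.2 units/hr ÷ 0.5970149 units/mL = 8.71 mL/hr
Volume infused so far = 8.71 mL/hr × 1.1 hr = 9.581 mL
Volume remaining = 67 − 9.581 = 57.419 mL
New rate:
Rate = 0.51 units/hr ÷ 0.5970149 units/mL = 0.85425 mL/hr
Time remaining = 57.419 mL ÷ 0.85425 mL/hr = 67.21569 hr

67.2 hours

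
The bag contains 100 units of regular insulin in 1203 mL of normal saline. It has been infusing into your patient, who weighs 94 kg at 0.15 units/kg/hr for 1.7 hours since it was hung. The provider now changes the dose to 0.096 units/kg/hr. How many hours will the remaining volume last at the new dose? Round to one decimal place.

Initial rate:
Dose = 0.15 units/kg/hr × 94 kg = 14.1 units/hr
Concentration = 100 units ÷ 1203 mL = 0.08312552 units/mL
Rate = 14.1 units/hr ÷ 0.08312552 units/mL = 169.623 mL/hr
Volume infused so far = 169.623 mL/hr × 1.7 hr = 288.3591 mL
Volume remaining = 1203 − 288.3591 = 914.6409 mL
New rate:
Dose = 0.096 units/kg/hr × 94 kg = 9.024 units/hr
Rate = 9.024 units/hr ÷ 0.08312552 units/mL = 108.5587 mL/hr
Time remaining = 914.6409 mL ÷ 108.5587 mL/hr = 8.42531 hr

8.4 hours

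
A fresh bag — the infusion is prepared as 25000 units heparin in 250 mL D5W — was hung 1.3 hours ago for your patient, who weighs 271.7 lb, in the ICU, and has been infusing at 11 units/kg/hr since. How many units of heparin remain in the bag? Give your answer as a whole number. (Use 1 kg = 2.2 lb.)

23234 units

Weight = 271.7 lb ÷ 2.2 lb/kg = 123.5 kg
Dose = 11 units/kg/hr × 123.5 kg = 1358.5 units/hr
Concentration = 25000 units ÷ 250 mL = 100 units/mL
Rate = 1358.5 units/hr ÷ 100 units/mL = 13.585 mL/hr
Volume infused = 13.585 mL/hr × 1.3 hr = 17.6605 mL
Volume remaining = 250 − 17.6605 = 232.3395 mL
Drug remaining = 232.3395 mL × 100 units/mL = 23233.95 units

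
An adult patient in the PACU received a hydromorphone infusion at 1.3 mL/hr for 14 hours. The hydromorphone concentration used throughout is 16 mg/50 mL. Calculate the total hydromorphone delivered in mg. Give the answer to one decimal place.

5.8 mg

Concentration = 16 mg ÷ 50 mL = 0.32 mg/mL
Drug rate = 1.3 mL/hr × 0.32 mg/mL = 0.416 mg/hr
Total = 0.416 mg/hr × 14 hr = 5.824 mg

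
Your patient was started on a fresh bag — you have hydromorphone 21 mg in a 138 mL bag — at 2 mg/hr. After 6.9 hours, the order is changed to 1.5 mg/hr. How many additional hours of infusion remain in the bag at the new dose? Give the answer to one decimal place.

Initial rate:
Concentration = 21 mg ÷ 138 mL = 0.1521739 mg/mL
Rate = 2 mg/hr ÷ 0.1521739 mg/mL = 13.14286 mL/hr
Volume infused so far = 13.14286 mL/hr × 6.9 hr = 90.68571 mL
Volume remaining = 138 − 90.68571 = 47.31429 mL
New rate:
Rate = 1.5 mg/hr ÷ 0.1521739 mg/mL = 9.857143 mL/hr
Time remaining = 47.31429 mL ÷ 9.857143 mL/hr = 4.8 hr

4.8 hours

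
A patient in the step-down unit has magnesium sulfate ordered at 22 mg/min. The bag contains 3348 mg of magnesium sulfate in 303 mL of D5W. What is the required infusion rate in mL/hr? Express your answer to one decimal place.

119.5 mL/hr

22 mg/min × 60 min/hr = 1320 mg/hr
Concentration = 3348 mg ÷ 303 mL = 11.0495 mg/mL
Rate = 1320 mg/hr ÷ 11.0495 mg/mL = 119.4624 mL/hr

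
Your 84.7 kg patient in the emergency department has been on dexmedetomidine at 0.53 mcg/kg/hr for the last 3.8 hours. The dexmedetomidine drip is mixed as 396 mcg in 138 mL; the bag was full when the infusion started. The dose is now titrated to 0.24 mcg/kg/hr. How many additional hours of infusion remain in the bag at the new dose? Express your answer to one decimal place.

11.1 hours

Initial rate:
Dose = 0.53 mcg/kg/hr × 84.7 kg = 44.891 mcg/hr
Concentration = 396 mcg ÷ 138 mL = 2.869565 mcg/mL
Rate = 44.891 mcg/hr ÷ 2.869565 mcg/mL = 15.64383 mL/hr
Volume infused so far = 15.64383 mL/hr × 3.8 hr = 59.44657 mL
Volume remaining = 138 − 59.44657 = 78.55343 mL
New rate:
Dose = 0.24 mcg/kg/hr × 84.7 kg = 20.328 mcg/hr
Rate = 20.328 mcg/hr ÷ 2.869565 mcg/mL = 7.084 mL/hr
Time remaining = 78.55343 mL ÷ 7.084 mL/hr = 11.08885 hr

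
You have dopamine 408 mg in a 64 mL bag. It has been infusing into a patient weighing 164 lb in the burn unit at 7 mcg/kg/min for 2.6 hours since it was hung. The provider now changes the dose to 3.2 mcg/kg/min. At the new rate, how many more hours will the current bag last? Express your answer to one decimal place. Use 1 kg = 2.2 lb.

Initial rate:
Weight = 164 lb ÷ 2.2 lb/kg = 74.54545 kg
Dose = 7 mcg/kg/min × 74.54545 kg = 521.8182 mcg/min
521.8182 mcg/min × 60 min/hr = 31309.09 mcg/hr
Concentration = 408 mg ÷ 64 mL = 6.375 mg/mL = 6375 mcg/mL
Rate = 31309.09 mcg/hr ÷ 6375 mcg/mL = 4.91123 mL/hr
Volume infused so far = 4.91123 mL/hr × 2.6 hr = 12.7692 mL
Volume remaining = 64 − 12.7692 = 51.2308 mL
New rate:
Dose = 3.2 mcg/kg/min × 74.54545 kg = 238.5455 mcg/min
238.5455 mcg/min × 60 min/hr = 14312.73 mcg/hr
Rate = 14312.73 mcg/hr ÷ 6375 mcg/mL = 2.245134 mL/hr
Time remaining = 51.2308 mL ÷ 2.245134 mL/hr = 22.8186 hr

22.8 hours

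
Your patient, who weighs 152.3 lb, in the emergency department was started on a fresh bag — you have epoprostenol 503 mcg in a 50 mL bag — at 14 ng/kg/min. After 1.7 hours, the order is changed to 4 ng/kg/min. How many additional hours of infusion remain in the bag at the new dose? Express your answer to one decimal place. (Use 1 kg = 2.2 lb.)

24.3 hours

Initial rate:
Weight = 152.3 lb ÷ 2.2 lb/kg = 69.22727 kg
Dose = 14 ng/kg/min × 69.22727 kg = 969.1818 ng/min
969.1818 ng/min × 60 min/hr = 58150.91 ng/hr
Concentration = 503 mcg ÷ 50 mL = 10.06 mcg/mL = 10060 ng/mL
Rate = 58150.91 ng/hr ÷ 10060 ng/mL = 5.780408 mL/hr
Volume infused so far = 5.780408 mL/hr × 1.7 hr = 9.826694 mL
Volume remaining = 50 − 9.826694 = 40.17331 mL
New rate:
Dose = 4 ng/kg/min × 69.22727 kg = 276.9091 ng/min
276.9091 ng/min × 60 min/hr = 16614.55 ng/hr
Rate = 16614.55 ng/hr ÷ 10060 ng/mL = 1.651545 mL/hr
Time remaining = 40.17331 mL ÷ 1.651545 mL/hr = 24.32468 hr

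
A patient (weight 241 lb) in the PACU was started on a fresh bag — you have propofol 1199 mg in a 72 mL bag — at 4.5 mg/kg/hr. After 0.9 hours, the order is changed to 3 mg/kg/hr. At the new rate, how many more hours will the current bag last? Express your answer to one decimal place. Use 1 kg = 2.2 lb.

Initial rate:
Weight = 241 lb ÷ 2.2 lb/kg = 109.5455 kg
Dose = 4.5 mg/kg/hr × 109.5455 kg = 492.9545 mg/hr
Concentration = 1199 mg ÷ 72 mL = 16.65278 mg/mL
Rate = 492.9545 mg/hr ÷ 16.65278 mg/mL = 29.60194 mL/hr
Volume infused so far = 29.60194 mL/hr × 0.9 hr = 26.64175 mL
Volume remaining = 72 − 26.64175 = 45.35825 mL
New rate:
Dose = 3 mg/kg/hr × 109.5455 kg = 328.6364 mg/hr
Rate = 328.6364 mg/hr ÷ 16.65278 mg/mL = 19.73463 mL/hr
Time remaining = 45.35825 mL ÷ 19.73463 mL/hr = 2.298409 hr

2.3 hours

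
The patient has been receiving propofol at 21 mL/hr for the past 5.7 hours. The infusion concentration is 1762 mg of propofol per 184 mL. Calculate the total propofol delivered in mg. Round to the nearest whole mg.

Concentration = 1762 mg ÷ 184 mL = 9.576087 mg/mL
Drug rate = 21 mL/hr × 9.576087 mg/mL = 201.0978 mg/hr
Total = 201.0978 mg/hr × 5.7 hr = 1146.258 mg

1146 mg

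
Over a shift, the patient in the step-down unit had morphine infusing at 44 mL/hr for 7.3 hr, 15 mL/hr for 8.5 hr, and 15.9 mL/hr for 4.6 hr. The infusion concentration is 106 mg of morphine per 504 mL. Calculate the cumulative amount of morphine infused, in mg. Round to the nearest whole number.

110 mg

Concentration = 106 mg ÷ 504 mL = 0.2103175 mg/mL
Stage 1: 44 mL/hr × 7.3 hr = 321.2 mL → 321.2 mL × 0.2103175 mg/mL = 67.55397 mg
Stage 2: 15 mL/hr × 8.5 hr = 127.5 mL → 127.5 mL × 0.2103175 mg/mL = 26.81548 mg
Stage 3: 15.9 mL/hr × 4.6 hr = 73.14 mL → 73.14 mL × 0.2103175 mg/mL = 15.38262 mg
Total = 67.55397 + 26.81548 + 15.38262 = 109.7521 mg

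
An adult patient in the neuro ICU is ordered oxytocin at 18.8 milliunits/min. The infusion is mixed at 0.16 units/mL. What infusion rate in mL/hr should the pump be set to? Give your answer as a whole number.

18.8 milliunits/min × 60 min/hr = 1128 milliunits/hr
Concentration = 0.16 units/mL = 160 milliunits/mL
Rate = 1128 milliunits/hr ÷ 160 milliunits/mL = 7.05 mL/hr

7 mL/hr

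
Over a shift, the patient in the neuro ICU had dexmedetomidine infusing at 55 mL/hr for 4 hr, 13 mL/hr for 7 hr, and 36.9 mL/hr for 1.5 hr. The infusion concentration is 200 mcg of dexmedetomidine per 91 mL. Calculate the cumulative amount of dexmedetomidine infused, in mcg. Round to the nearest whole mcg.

Concentration = 200 mcg ÷ 91 mL = 2.197802 mcg/mL
Stage 1: 55 mL/hr × 4 hr = 220 mL → 220 mL × 2.197802 mcg/mL = 483.5165 mcg
Stage 2: 13 mL/hr × 7 hr = 91 mL → 91 mL × 2.197802 mcg/mL = 200 mcg
Stage 3: 36.9 mL/hr × 1.5 hr = 55.35 mL → 55.35 mL × 2.197802 mcg/mL = 121.6484 mcg
Total = 483.5165 + 200 + 121.6484 = 805.1648 mcg

805 mcg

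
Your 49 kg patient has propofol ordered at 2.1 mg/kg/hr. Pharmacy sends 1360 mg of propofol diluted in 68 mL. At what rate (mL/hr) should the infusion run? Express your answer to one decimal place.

5.1 mL/hr

Dose = 2.1 mg/kg/hr × 49 kg = 102.9 mg/hr
Concentration = 1360 mg ÷ 68 mL = 20 mg/mL
Rate = 102.9 mg/hr ÷ 20 mg/mL = 5.145 mL/hr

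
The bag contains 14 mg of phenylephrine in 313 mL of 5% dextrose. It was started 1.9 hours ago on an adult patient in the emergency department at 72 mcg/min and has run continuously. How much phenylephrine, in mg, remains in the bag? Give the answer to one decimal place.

72 mcg/min × 60 min/hr = 4320 mcg/hr
Concentration = 14 mg ÷ 313 mL = 0.04472843 mg/mL = 44.72843 mcg/mL
Rate = 4320 mcg/hr ÷ 44.72843 mcg/mL = 96.58286 mL/hr
Volume infused = 96.58286 mL/hr × 1.9 hr = 183.5074 mL
Volume remaining = 313 − 183.5074 = 129.4926 mL
Drug remaining = 129.4926 mL × 44.72843 mcg/mL = 5792 mcg = 5.792 mg

5.8 mg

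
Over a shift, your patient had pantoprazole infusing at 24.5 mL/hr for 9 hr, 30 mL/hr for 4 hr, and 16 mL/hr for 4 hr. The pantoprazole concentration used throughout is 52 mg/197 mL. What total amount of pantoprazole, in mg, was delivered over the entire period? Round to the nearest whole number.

Concentration = 52 mg ÷ 197 mL = 0.2639594 mg/mL
Stage 1: 24.5 mL/hr × 9 hr = 220.5 mL → 220.5 mL × 0.2639594 mg/mL = 58.20305 mg
Stage 2: 30 mL/hr × 4 hr = 120 mL → 120 mL × 0.2639594 mg/mL = 31.67513 mg
Stage 3: 16 mL/hr × 4 hr = 64 mL → 64 mL × 0.2639594 mg/mL = 16.8934 mg
Total = 58.20305 + 31.67513 + 16.8934 = 106.7716 mg

107 mg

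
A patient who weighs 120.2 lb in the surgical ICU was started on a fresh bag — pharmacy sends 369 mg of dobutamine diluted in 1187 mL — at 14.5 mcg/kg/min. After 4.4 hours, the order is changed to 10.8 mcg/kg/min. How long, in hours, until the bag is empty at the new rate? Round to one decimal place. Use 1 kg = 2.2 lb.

4.5 hours

Initial rate:
Weight = 120.2 lb ÷ 2.2 lb/kg = 54.63636 kg
Dose = 14.5 mcg/kg/min × 54.63636 kg = 792.2273 mcg/min
792.2273 mcg/min × 60 min/hr = 47533.64 mcg/hr
Concentration = 369 mg ÷ 1187 mL = 0.3108677 mg/mL = 310.8677 mcg/mL
Rate = 47533.64 mcg/hr ÷ 310.8677 mcg/mL = 152.9063 mL/hr
Volume infused so far = 152.9063 mL/hr × 4.4 hr = 672.7877 mL
Volume remaining = 1187 − 672.7877 = 514.2123 mL
New rate:
Dose = 10.8 mcg/kg/min × 54.63636 kg = 590.0727 mcg/min
590.0727 mcg/min × 60 min/hr = 35404.36 mcg/hr
Rate = 35404.36 mcg/hr ÷ 310.8677 mcg/mL = 113.8888 mL/hr
Time remaining = 514.2123 mL ÷ 113.8888 mL/hr = 4.515037 hr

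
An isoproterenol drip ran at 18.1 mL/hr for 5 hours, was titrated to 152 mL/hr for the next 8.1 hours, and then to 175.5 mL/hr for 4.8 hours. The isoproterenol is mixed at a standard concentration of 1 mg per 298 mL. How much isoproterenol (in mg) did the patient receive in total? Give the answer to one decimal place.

7.3 mg

Concentration = 1 mg ÷ 298 mL = 0.003355705 mg/mL
Stage 1: 18.1 mL/hr × 5 hr = 90.5 mL → 90.5 mL × 0.003355705 mg/mL = 0.3036913 mg
Stage 2: 152 mL/hr × 8.1 hr = 1231.2 mL → 1231.2 mL × 0.003355705 mg/mL = 4.131544 mg
Stage 3: 175.5 mL/hr × 4.8 hr = 842.4 mL → 842.4 mL × 0.003355705 mg/mL = 2.826846 mg
Total = 0.3036913 + 4.131544 + 2.826846 = 7.262081 mg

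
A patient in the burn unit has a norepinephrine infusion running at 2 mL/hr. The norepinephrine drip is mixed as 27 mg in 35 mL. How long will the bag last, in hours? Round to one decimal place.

17.5 hours

Duration = 35 mL ÷ 2 mL/hr = 17.5 hr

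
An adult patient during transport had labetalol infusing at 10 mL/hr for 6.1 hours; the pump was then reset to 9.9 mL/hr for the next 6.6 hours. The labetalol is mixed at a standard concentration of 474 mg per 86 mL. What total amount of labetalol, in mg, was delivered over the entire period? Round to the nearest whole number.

Concentration = 474 mg ÷ 86 mL = 5.511628 mg/mL
Stage 1: 10 mL/hr × 6.1 hr = 61 mL → 61 mL × 5.511628 mg/mL = 336.2093 mg
Stage 2: 9.9 mL/hr × 6.6 hr = 65.34 mL → 65.34 mL × 5.511628 mg/mL = 360.1298 mg
Total = 336.2093 + 360.1298 = 696.3391 mg

696 mg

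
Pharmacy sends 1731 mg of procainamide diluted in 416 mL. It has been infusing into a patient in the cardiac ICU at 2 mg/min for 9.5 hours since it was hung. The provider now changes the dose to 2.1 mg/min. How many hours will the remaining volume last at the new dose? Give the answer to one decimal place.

4.7 hours

Initial rate:
2 mg/min × 60 min/hr = 120 mg/hr
Concentration = 1731 mg ÷ 416 mL = 4.161058 mg/mL
Rate = 120 mg/hr ÷ 4.161058 mg/mL = 28.83882 mL/hr
Volume infused so far = 28.83882 mL/hr × 9.5 hr = 273.9688 mL
Volume remaining = 416 − 273.9688 = 142.0312 mL
New rate:
2.1 mg/min × 60 min/hr = 126 mg/hr
Rate = 126 mg/hr ÷ 4.161058 mg/mL = 30.28076 mL/hr
Time remaining = 142.0312 mL ÷ 30.28076 mL/hr = 4.690476 hr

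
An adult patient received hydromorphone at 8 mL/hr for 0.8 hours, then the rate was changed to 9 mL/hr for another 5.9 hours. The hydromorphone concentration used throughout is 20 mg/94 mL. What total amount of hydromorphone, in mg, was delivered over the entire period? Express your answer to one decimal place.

Concentration = 20 mg ÷ 94 mL = 0.212766 mg/mL
Stage 1: 8 mL/hr × 0.8 hr = 6.4 mL → 6.4 mL × 0.212766 mg/mL = 1.361702 mg
Stage 2: 9 mL/hr × 5.9 hr = 53.1 mL → 53.1 mL × 0.212766 mg/mL = 11.29787 mg
Total = 1.361702 + 11.29787 = 12.65957 mg

12.7 mg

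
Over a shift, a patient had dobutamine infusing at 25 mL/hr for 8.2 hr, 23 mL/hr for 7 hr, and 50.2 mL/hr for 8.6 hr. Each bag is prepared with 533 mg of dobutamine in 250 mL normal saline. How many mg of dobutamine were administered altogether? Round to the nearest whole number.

1701 mg

Concentration = 533 mg ÷ 250 mL = 2.132 mg/mL
Stage 1: 25 mL/hr × 8.2 hr = 205 mL → 205 mL × 2.132 mg/mL = 437.06 mg
Stage 2: 23 mL/hr × 7 hr = 161 mL → 161 mL × 2.132 mg/mL = 343.252 mg
Stage 3: 50.2 mL/hr × 8.6 hr = 431.72 mL → 431.72 mL × 2.132 mg/mL = 920.427 mg
Total = 437.06 + 343.252 + 920.427 = 1700.739 mg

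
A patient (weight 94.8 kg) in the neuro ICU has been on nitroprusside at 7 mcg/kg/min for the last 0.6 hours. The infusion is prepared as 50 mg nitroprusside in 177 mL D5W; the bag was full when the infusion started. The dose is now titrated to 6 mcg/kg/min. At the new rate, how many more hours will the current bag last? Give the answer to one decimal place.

0.8 hours

Initial rate:
Dose = 7 mcg/kg/min × 94.8 kg = 663.6 mcg/min
663.6 mcg/min × 60 min/hr = 39816 mcg/hr
Concentration = 50 mg ÷ 177 mL = 0.2824859 mg/mL = 282.4859 mcg/mL
Rate = 39816 mcg/hr ÷ 282.4859 mcg/mL = 140.9486 mL/hr
Volume infused so far = 140.9486 mL/hr × 0.6 hr = 84.56918 mL
Volume remaining = 177 − 84.56918 = 92.43082 mL
New rate:
Dose = 6 mcg/kg/min × 94.8 kg = 568.8 mcg/min
568.8 mcg/min × 60 min/hr = 34128 mcg/hr
Rate = 34128 mcg/hr ÷ 282.4859 mcg/mL = 120.8131 mL/hr
Time remaining = 92.43082 mL ÷ 120.8131 mL/hr = 0.7650727 hr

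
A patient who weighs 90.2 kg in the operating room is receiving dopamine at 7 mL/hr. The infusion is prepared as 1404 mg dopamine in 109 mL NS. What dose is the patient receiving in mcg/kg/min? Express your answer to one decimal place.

Concentration = 1404 mg ÷ 109 mL = 12.88073 mg/mL = 12880.73 mcg/mL
Drug rate = 7 mL/hr × 12880.73 mcg/mL = 90165.14 mcg/hr
90165.14 mcg/hr ÷ 60 min/hr = 1502.752 mcg/min
1502.752 mcg/min ÷ 90.2 kg = 16.66022 mcg/kg/min

16.7 mcg/kg/min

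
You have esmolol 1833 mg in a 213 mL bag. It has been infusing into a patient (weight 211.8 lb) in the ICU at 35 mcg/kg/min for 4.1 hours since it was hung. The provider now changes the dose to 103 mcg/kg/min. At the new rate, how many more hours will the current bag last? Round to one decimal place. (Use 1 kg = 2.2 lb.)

1.7 hours

Initial rate:
Weight = 211.8 lb ÷ 2.2 lb/kg = 96.27273 kg
Dose = 35 mcg/kg/min × 96.27273 kg = 3369.545 mcg/min
3369.545 mcg/min × 60 min/hr = 202172.7 mcg/hr
Concentration = 1833 mg ÷ 213 mL = 8.605634 mg/mL = 8605.634 mcg/mL
Rate = 202172.7 mcg/hr ÷ 8605.634 mcg/mL = 23.49307 mL/hr
Volume infused so far = 23.49307 mL/hr × 4.1 hr = 96.32157 mL
Volume remaining = 213 − 96.32157 = 116.6784 mL
New rate:
Dose = 103 mcg/kg/min × 96.27273 kg = 9916.091 mcg/min
9916.091 mcg/min × 60 min/hr = 594965.5 mcg/hr
Rate = 594965.5 mcg/hr ÷ 8605.634 mcg/mL = 69.13674 mL/hr
Time remaining = 116.6784 mL ÷ 69.13674 mL/hr = 1.687647 hr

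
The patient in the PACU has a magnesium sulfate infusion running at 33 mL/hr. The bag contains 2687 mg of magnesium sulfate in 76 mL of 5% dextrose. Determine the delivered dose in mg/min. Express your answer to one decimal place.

Concentration = 2687 mg ÷ 76 mL = 35.35526 mg/mL
Drug rate = 33 mL/hr × 35.35526 mg/mL = 1166.724 mg/hr
1166.724 mg/hr ÷ 60 min/hr = 19.44539 mg/min

19.4 mg/min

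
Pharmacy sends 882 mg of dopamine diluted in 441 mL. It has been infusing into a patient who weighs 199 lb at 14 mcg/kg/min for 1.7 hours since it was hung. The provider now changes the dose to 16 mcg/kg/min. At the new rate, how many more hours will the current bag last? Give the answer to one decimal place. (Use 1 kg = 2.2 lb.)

Initial rate:
Weight = 199 lb ÷ 2.2 lb/kg = 90.45455 kg
Dose = 14 mcg/kg/min × 90.45455 kg = 1266.364 mcg/min
1266.364 mcg/min × 60 min/hr = 75981.82 mcg/hr
Concentration = 882 mg ÷ 441 mL = 2 mg/mL = 2000 mcg/mL
Rate = 75981.82 mcg/hr ÷ 2000 mcg/mL = 37.99091 mL/hr
Volume infused so far = 37.99091 mL/hr × 1.7 hr = 64.58455 mL
Volume remaining = 441 − 64.58455 = 376.4155 mL
New rate:
Dose = 16 mcg/kg/min × 90.45455 kg = 1447.273 mcg/min
1447.273 mcg/min × 60 min/hr = 86836.36 mcg/hr
Rate = 86836.36 mcg/hr ÷ 2000 mcg/mL = 43.41818 mL/hr
Time remaining = 376.4155 mL ÷ 43.41818 mL/hr = 8.669535 hr

8.7 hours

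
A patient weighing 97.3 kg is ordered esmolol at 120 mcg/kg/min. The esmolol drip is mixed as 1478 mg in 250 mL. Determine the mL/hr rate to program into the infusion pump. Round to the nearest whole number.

Dose = 120 mcg/kg/min × 97.3 kg = 11676 mcg/min
11676 mcg/min × 60 min/hr = 700560 mcg/hr
Concentration = 1478 mg ÷ 250 mL = 5.912 mg/mL = 5912 mcg/mL
Rate = 700560 mcg/hr ÷ 5912 mcg/mL = 118.498 mL/hr

118 mL/hr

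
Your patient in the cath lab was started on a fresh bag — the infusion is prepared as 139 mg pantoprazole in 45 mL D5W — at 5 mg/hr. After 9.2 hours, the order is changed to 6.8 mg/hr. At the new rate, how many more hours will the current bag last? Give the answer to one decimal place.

Initial rate:
Concentration = 139 mg ÷ 45 mL = 3.088889 mg/mL
Rate = 5 mg/hr ÷ 3.088889 mg/mL = 1.618705 mL/hr
Volume infused so far = 1.618705 mL/hr × 9.2 hr = 14.89209 mL
Volume remaining = 45 − 14.89209 = 30.10791 mL
New rate:
Rate = 6.8 mg/hr ÷ 3.088889 mg/mL = 2.201439 mL/hr
Time remaining = 30.10791 mL ÷ 2.201439 mL/hr = 13.67647 hr

13.7 hours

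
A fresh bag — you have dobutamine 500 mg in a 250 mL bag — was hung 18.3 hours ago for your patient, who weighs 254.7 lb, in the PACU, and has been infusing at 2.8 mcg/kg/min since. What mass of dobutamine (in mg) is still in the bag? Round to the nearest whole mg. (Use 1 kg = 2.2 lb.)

144 mg

Weight = 254.7 lb ÷ 2.2 lb/kg = 115.7727 kg
Dose = 2.8 mcg/kg/min × 115.7727 kg = 324.1636 mcg/min
324.1636 mcg/min × 60 min/hr = 19449.82 mcg/hr
Concentration = 500 mg ÷ 250 mL = 2 mg/mL = 2000 mcg/mL
Rate = 19449.82 mcg/hr ÷ 2000 mcg/mL = 9.724909 mL/hr
Volume infused = 9.724909 mL/hr × 18.3 hr = 177.9658 mL
Volume remaining = 250 − 177.9658 = 72.03416 mL
Drug remaining = 72.03416 mL × 2000 mcg/mL = 144068.3 mcg = 144.0683 mg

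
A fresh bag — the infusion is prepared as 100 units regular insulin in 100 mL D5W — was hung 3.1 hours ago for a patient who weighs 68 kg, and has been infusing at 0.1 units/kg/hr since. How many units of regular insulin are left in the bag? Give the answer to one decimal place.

Dose = 0.1 units/kg/hr × 68 kg = 6.8 units/hr
Concentration = 100 units ÷ 100 mL = 1 units/mL
Rate = 6.8 units/hr ÷ 1 units/mL = 6.8 mL/hr
Volume infused = 6.8 mL/hr × 3.1 hr = 21.08 mL
Volume remaining = 100 − 21.08 = 78.92 mL
Drug remaining = 78.92 mL × 1 units/mL = 78.92 units

78.9 units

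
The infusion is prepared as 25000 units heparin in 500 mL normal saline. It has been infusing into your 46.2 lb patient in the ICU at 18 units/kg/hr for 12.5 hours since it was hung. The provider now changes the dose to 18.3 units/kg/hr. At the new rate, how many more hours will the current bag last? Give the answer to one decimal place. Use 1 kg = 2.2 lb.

52.8 hours

Initial rate:
Weight = 46.2 lb ÷ 2.2 lb/kg = 21 kg
Dose = 18 units/kg/hr × 21 kg = 378 units/hr
Concentration = 25000 units ÷ 500 mL = 50 units/mL
Rate = 378 units/hr ÷ 50 units/mL = 7.56 mL/hr
Volume infused so far = 7.56 mL/hr × 12.5 hr = 94.5 mL
Volume remaining = 500 − 94.5 = 405.5 mL
New rate:
Dose = 18.3 units/kg/hr × 21 kg = 384.3 units/hr
Rate = 384.3 units/hr ÷ 50 units/mL = 7.686 mL/hr
Time remaining = 405.5 mL ÷ 7.686 mL/hr = 52.75826 hr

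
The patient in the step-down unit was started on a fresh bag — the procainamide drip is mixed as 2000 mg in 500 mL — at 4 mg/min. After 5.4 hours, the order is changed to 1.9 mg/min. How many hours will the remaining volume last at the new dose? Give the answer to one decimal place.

6.2 hours

Initial rate:
4 mg/min × 60 min/hr = 240 mg/hr
Concentration = 2000 mg ÷ 500 mL = 4 mg/mL
Rate = 240 mg/hr ÷ 4 mg/mL = 60 mL/hr
Volume infused so far = 60 mL/hr × 5.4 hr = 324 mL
Volume remaining = 500 − 324 = 176 mL
New rate:
1.9 mg/min × 60 min/hr = 114 mg/hr
Rate = 114 mg/hr ÷ 4 mg/mL = 28.5 mL/hr
Time remaining = 176 mL ÷ 28.5 mL/hr = 6.175439 hr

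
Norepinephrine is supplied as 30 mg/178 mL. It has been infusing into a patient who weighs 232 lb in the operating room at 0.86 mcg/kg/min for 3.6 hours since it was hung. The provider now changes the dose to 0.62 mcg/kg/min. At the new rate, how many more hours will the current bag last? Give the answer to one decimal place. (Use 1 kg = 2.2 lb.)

2.7 hours

Initial rate:
Weight = 232 lb ÷ 2.2 lb/kg = 105.4545 kg
Dose = 0.86 mcg/kg/min × 105.4545 kg = 90.69091 mcg/min
90.69091 mcg/min × 60 min/hr = 5441.455 mcg/hr
Concentration = 30 mg ÷ 178 mL = 0.1685393 mg/mL = 168.5393 mcg/mL
Rate = 5441.455 mcg/hr ÷ 168.5393 mcg/mL = 32.28596 mL/hr
Volume infused so far = 32.28596 mL/hr × 3.6 hr = 116.2295 mL
Volume remaining = 178 − 116.2295 = 61.77053 mL
New rate:
Dose = 0.62 mcg/kg/min × 105.4545 kg = 65.38182 mcg/min
65.38182 mcg/min × 60 min/hr = 3922.909 mcg/hr
Rate = 3922.909 mcg/hr ÷ 168.5393 mcg/mL = 23.27593 mL/hr
Time remaining = 61.77053 mL ÷ 23.27593 mL/hr = 2.653838 hr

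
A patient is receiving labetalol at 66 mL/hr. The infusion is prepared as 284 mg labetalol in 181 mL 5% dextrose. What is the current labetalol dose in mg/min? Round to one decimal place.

1.7 mg/min

Concentration = 284 mg ÷ 181 mL = 1.569061 mg/mL
Drug rate = 66 mL/hr × 1.569061 mg/mL = 103.558 mg/hr
103.558 mg/hr ÷ 60 min/hr = 1.725967 mg/min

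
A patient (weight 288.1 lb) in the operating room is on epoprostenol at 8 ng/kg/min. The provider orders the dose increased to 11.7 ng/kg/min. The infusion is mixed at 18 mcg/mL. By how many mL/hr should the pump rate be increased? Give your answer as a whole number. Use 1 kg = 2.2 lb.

At the current dose:
Weight = 288.1 lb ÷ 2.2 lb/kg = 130.9545 kg
Dose = 8 ng/kg/min × 130.9545 kg = 1047.636 ng/min
1047.636 ng/min × 60 min/hr = 62858.18 ng/hr
Concentration = 18 mcg/mL = 18000 ng/mL
Rate = 62858.18 ng/hr ÷ 18000 ng/mL = 3.492121 mL/hr
At the new dose:
Dose = 11.7 ng/kg/min × 130.9545 kg = 1532.168 ng/min
1532.168 ng/min × 60 min/hr = 91930.09 ng/hr
Rate = 91930.09 ng/hr ÷ 18000 ng/mL = 5.107227 mL/hr
Change = 5.107227 − 3.492121 = 1.615106 mL/hr → 1.615106 mL/hr increase

2 mL/hr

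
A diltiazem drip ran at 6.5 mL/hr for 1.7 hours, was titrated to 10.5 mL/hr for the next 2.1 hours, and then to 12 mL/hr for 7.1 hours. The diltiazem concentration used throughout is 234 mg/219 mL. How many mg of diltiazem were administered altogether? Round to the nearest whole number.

126 mg

Concentration = 234 mg ÷ 219 mL = 1.068493 mg/mL
Stage 1: 6.5 mL/hr × 1.7 hr = 11.05 mL → 11.05 mL × 1.068493 mg/mL = 11.80685 mg
Stage 2: 10.5 mL/hr × 2.1 hr = 22.05 mL → 22.05 mL × 1.068493 mg/mL = 23.56027 mg
Stage 3: 12 mL/hr × 7.1 hr = 85.2 mL → 85.2 mL × 1.068493 mg/mL = 91.03562 mg
Total = 11.80685 + 23.56027 + 91.03562 = 126.4027 mg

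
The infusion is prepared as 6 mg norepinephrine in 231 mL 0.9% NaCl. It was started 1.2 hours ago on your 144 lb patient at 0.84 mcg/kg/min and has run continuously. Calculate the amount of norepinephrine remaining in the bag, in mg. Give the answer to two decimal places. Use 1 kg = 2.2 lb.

2.04 mg

Weight = 144 lb ÷ 2.2 lb/kg = 65.45455 kg
Dose = 0.84 mcg/kg/min × 65.45455 kg = 54.98182 mcg/min
54.98182 mcg/min × 60 min/hr = 3298.909 mcg/hr
Concentration = 6 mg ÷ 231 mL = 0.02597403 mg/mL = 25.97403 mcg/mL
Rate = 3298.909 mcg/hr ÷ 25.97403 mcg/mL = 127.008 mL/hr
Volume infused = 127.008 mL/hr × 1.2 hr = 152.4096 mL
Volume remaining = 231 − 152.4096 = 78.5904 mL
Drug remaining = 78.5904 mL × 25.97403 mcg/mL = 2041.309 mcg = 2.041309 mg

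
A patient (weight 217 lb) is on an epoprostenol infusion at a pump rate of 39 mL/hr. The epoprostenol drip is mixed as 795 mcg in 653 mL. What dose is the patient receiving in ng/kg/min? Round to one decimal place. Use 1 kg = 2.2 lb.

Weight = 217 lb ÷ 2.2 lb/kg = 98.63636 kg
Concentration = 795 mcg ÷ 653 mL = 1.217458 mcg/mL = 1217.458 ng/mL
Drug rate = 39 mL/hr × 1217.458 ng/mL = 47480.86 ng/hr
47480.86 ng/hr ÷ 60 min/hr = 791.3476 ng/min
791.3476 ng/min ÷ 98.63636 kg = 8.022879 ng/kg/min

8.0 ng/kg/min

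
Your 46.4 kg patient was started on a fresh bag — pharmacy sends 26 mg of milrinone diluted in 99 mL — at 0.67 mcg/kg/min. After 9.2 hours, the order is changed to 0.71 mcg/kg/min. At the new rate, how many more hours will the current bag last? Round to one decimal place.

Initial rate:
Dose = 0.67 mcg/kg/min × 46.4 kg = 31.088 mcg/min
31.088 mcg/min × 60 min/hr = 1865.28 mcg/hr
Concentration = 26 mg ÷ 99 mL = 0.2626263 mg/mL = 262.6263 mcg/mL
Rate = 1865.28 mcg/hr ÷ 262.6263 mcg/mL = 7.102412 mL/hr
Volume infused so far = 7.102412 mL/hr × 9.2 hr = 65.34219 mL
Volume remaining = 99 − 65.34219 = 33.65781 mL
New rate:
Dose = 0.71 mcg/kg/min × 46.4 kg = 32.944 mcg/min
32.944 mcg/min × 60 min/hr = 1976.64 mcg/hr
Rate = 1976.64 mcg/hr ÷ 262.6263 mcg/mL = 7.526437 mL/hr
Time remaining = 33.65781 mL ÷ 7.526437 mL/hr = 4.471944 hr

4.5 hours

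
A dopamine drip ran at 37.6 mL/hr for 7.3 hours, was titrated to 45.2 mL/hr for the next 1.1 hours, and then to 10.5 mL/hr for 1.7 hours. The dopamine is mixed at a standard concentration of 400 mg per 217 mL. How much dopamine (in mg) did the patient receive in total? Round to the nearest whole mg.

Concentration = 400 mg ÷ 217 mL = 1.843318 mg/mL
Stage 1: 37.6 mL/hr × 7.3 hr = 274.48 mL → 274.48 mL × 1.843318 mg/mL = 505.9539 mg
Stage 2: 45.2 mL/hr × 1.1 hr = 49.72 mL → 49.72 mL × 1.843318 mg/mL = 91.64977 mg
Stage 3: 10.5 mL/hr × 1.7 hr = 17.85 mL → 17.85 mL × 1.843318 mg/mL = 32.90323 mg
Total = 505.9539 + 91.64977 + 32.90323 = 630.5069 mg

631 mg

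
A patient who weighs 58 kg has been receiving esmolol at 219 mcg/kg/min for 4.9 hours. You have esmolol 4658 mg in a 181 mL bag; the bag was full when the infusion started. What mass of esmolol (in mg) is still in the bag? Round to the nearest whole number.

Dose = 219 mcg/kg/min × 58 kg = 12702 mcg/min
12702 mcg/min × 60 min/hr = 762120 mcg/hr
Concentration = 4658 mg ÷ 181 mL = 25.73481 mg/mL = 25734.81 mcg/mL
Rate = 762120 mcg/hr ÷ 25734.81 mcg/mL = 29.61437 mL/hr
Volume infused = 29.61437 mL/hr × 4.9 hr = 145.1104 mL
Volume remaining = 181 − 145.1104 = 35.8896 mL
Drug remaining = 35.8896 mL × 25734.81 mcg/mL = 923612 mcg = 923.612 mg

924 mg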